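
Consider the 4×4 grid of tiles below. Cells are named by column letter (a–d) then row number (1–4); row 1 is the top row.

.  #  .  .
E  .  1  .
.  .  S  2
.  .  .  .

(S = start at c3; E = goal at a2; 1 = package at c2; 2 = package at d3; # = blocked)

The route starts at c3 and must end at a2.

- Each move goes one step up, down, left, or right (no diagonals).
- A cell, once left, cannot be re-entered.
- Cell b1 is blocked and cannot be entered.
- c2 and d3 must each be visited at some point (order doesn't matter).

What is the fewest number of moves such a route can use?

5

Any route passes through c2 and d3 in some order between c3 and a2. Summing Manhattan distances along each leg and taking the cheapest ordering (c3 → d3 → c2 → a2) gives a lower bound of 1 + 2 + 2 = 5 moves.
A route of 5 moves achieves this: c3 → d3 → d2 → c2 → b2 → a2.
Since 5 matches the lower bound, it is optimal.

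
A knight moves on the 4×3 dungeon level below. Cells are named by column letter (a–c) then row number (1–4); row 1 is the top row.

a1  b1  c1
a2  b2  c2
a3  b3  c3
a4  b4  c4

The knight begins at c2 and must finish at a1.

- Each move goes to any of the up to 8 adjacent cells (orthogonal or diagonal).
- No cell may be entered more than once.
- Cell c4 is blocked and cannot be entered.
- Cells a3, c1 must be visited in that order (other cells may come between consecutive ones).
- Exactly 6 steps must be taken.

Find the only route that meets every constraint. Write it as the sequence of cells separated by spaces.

The waypoints must appear in the order a3, c1, with no cell reused.
Route from c2: down-left to b3, left to a3, 2× up-right (reaching c1), 2× left (reaching a1) — 6 moves in all.
Check: order respected (a3 at step 2, c1 at step 4); 6 moves as required.

c2 b3 a3 b2 c1 b1 a1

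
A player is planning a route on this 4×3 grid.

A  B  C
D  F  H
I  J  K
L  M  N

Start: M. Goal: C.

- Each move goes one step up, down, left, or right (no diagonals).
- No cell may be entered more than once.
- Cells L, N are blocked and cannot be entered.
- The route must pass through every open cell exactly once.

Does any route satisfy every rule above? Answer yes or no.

no

Colour the cells like a checkerboard: each orthogonal step flips colour, so a Hamiltonian route alternates colours. Here there are 6 cells of one colour and 4 of the other, with start on the same colour as the goal — the counts and endpoints can't be arranged into an alternating sequence of length 10, so no Hamiltonian route exists.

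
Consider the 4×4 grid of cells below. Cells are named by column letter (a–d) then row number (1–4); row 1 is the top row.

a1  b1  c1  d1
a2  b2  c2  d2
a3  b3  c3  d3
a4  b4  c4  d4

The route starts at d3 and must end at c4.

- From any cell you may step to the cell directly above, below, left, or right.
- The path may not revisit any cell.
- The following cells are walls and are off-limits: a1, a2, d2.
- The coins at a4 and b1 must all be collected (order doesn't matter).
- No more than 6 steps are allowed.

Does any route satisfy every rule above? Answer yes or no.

no

Even ignoring the no-revisit rule, getting from d3 to c4, taking the cheapest ordering d3 → b1 → a4 → c4 needs at least 4 + 4 + 2 = 10 moves (Manhattan distance per leg), which exceeds the 6-move limit.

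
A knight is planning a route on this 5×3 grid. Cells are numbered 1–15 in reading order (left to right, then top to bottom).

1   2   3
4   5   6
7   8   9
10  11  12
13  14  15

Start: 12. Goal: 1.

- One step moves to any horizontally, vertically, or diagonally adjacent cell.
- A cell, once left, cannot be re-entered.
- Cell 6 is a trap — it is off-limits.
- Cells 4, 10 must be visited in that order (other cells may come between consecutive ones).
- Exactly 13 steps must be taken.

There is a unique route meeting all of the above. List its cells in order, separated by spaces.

The waypoints must appear in the order 4, 10, with no cell reused.
Route from 12: up-left 2 to 4, down 3 to 13, right 2 to 15, up-left 1 to 11, up-right 1 to 9, up-left 1 to 5, up-right 1 to 3, left 2 to 1 — 13 moves in all.
Check: order respected (4 at step 2, 10 at step 4); 13 moves as required.

12 8 4 7 10 13 14 15 11 9 5 3 2 1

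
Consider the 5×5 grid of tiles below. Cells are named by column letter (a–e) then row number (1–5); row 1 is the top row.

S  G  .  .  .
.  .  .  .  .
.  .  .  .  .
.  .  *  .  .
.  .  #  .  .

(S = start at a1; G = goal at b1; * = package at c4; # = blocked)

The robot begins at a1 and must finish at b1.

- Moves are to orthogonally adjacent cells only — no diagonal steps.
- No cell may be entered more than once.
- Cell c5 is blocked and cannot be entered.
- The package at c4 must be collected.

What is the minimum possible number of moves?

9

Any route passes through c4 somewhere between a1 and b1. Summing Manhattan distances along the two legs (a1 → c4 → b1) gives a lower bound of 5 + 4 = 9 moves.
A route of 9 moves achieves this: a1 → a2 → a3 → a4 → b4 → c4 → c3 → c2 → c1 → b1.
Since 9 matches the lower bound, it is optimal.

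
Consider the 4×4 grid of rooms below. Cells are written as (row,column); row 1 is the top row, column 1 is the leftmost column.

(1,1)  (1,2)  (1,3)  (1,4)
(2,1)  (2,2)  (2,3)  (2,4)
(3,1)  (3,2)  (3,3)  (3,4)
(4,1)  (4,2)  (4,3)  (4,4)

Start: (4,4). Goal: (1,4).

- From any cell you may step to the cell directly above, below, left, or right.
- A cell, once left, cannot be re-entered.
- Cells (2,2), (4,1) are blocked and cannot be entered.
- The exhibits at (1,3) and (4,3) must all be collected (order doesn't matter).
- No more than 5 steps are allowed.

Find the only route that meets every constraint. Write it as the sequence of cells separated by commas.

(4,4), (4,3), (3,3), (2,3), (1,3), (1,4)

Any route must reach (1,3) and (4,3) and still end at (1,4) within 5 moves, so the order of the required stops is forced.
Route from (4,4): left to (4,3), 3× up (reaching (1,3)), right to (1,4) — 5 moves in all.
Check: all required cells visited; 5 ≤ 5 moves.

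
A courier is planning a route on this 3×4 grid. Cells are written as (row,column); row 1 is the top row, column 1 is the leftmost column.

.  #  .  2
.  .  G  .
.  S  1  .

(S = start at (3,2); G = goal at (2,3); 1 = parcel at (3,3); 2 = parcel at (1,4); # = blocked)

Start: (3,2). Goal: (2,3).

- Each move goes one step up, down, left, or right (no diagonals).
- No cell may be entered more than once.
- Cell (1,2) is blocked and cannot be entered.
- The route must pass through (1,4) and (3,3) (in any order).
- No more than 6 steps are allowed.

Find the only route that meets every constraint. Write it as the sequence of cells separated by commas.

The budget equals the shortest possible length, so every move has to be on a shortest route through the required cells.
Route from (3,2): 2× right (reaching (3,4)), 2× up (reaching (1,4)), left to (1,3), down to (2,3) — 6 moves in all.
Check: all required cells visited; 6 ≤ 6 moves.

(3,2), (3,3), (3,4), (2,4), (1,4), (1,3), (2,3)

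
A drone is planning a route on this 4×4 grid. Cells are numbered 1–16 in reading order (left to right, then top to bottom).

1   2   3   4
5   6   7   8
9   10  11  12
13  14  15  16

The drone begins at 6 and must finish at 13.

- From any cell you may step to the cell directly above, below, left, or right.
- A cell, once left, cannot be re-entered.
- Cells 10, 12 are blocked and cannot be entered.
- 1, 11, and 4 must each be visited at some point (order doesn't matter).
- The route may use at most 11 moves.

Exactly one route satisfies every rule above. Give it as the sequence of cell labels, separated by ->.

6 -> 5 -> 1 -> 2 -> 3 -> 4 -> 8 -> 7 -> 11 -> 15 -> 14 -> 13

Any route must reach 1, 11, and 4 and still end at 13 within 11 moves, so the order of the required stops is forced.
Route from 6: left 1 to 5, up 1 to 1, right 3 to 4, down 1 to 8, left 1 to 7, down 2 to 15, left 2 to 13 — 11 moves in all.
Check: all required cells visited; 11 ≤ 11 moves.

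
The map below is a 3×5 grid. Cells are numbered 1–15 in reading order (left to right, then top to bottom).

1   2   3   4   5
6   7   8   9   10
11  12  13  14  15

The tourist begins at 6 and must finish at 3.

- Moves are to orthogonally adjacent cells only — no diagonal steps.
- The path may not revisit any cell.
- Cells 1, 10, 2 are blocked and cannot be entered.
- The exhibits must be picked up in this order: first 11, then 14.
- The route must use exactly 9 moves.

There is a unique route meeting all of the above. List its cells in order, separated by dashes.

The waypoints must appear in the order 11, 14, with no cell reused.
Route from 6: down 1 to 11, right 1 to 12, up 1 to 7, right 1 to 8, down 1 to 13, right 1 to 14, up 2 to 4, left 1 to 3 — 9 moves in all.
Check: order respected (11 at step 1, 14 at step 6); 9 moves as required.

6 - 11 - 12 - 7 - 8 - 13 - 14 - 9 - 4 - 3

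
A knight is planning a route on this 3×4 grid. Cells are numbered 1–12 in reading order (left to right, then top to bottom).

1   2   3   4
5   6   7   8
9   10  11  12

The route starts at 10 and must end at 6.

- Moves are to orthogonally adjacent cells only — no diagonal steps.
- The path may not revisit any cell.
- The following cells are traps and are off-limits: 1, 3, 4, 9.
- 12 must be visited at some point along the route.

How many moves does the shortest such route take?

Any route passes through 12 somewhere between 10 and 6. Summing Manhattan distances along the two legs (10 → 12 → 6) gives a lower bound of 2 + 3 = 5 moves.
A route of 5 moves achieves this: 10 → 11 → 12 → 8 → 7 → 6.
Since 5 matches the lower bound, it is optimal.

5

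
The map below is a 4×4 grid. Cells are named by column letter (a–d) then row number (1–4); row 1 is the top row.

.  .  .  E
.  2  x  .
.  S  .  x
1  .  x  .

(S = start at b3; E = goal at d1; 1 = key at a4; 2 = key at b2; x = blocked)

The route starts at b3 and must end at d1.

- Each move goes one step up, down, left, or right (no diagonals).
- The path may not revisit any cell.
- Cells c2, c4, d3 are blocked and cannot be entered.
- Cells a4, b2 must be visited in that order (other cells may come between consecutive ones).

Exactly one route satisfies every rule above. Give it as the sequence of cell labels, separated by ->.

The waypoints must appear in the order a4, b2, with no cell reused.
Route from b3: down to b4, left to a4, 2× up (reaching a2), right to b2, up to b1, 2× right (reaching d1) — 8 moves in all.
Check: order respected (1 at step 2, 2 at step 5).

b3 -> b4 -> a4 -> a3 -> a2 -> b2 -> b1 -> c1 -> d1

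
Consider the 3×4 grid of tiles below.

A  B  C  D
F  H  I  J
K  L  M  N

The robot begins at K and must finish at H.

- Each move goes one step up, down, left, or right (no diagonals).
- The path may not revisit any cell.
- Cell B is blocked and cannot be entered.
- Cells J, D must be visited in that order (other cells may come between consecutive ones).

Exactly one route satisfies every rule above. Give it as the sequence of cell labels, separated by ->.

K -> L -> M -> N -> J -> D -> C -> I -> H

The waypoints must appear in the order J, D, with no cell reused.
Route from K: 3× right (reaching N), 2× up (reaching D), left to C, down to I, left to H — 8 moves in all.
Check: order respected (J at step 4, D at step 5).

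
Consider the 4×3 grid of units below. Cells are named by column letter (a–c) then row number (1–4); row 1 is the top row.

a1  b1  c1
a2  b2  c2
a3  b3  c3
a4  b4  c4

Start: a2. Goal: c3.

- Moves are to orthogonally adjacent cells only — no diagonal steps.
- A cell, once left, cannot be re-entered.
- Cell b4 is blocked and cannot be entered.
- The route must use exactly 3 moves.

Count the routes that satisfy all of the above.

3

Need simple routes of exactly 3 moves from a2 to c3 (Manhattan distance 3, so 0 moves are spent on a detour and 0 undoing it).
Enumerating: a2 a3 b3 c3 | a2 b2 b3 c3 | a2 b2 c2 c3.
That gives 3 routes.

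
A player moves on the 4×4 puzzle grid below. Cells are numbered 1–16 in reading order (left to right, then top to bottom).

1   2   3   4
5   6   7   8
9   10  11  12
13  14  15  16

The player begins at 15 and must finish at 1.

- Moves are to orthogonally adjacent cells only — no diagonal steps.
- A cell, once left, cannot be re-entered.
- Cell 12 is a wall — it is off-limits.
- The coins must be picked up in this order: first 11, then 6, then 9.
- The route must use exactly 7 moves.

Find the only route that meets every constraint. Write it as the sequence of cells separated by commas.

The waypoints must appear in the order 11, 6, 9, with no cell reused.
Route from 15: up 2 to 7, left 1 to 6, down 1 to 10, left 1 to 9, up 2 to 1 — 7 moves in all.
Check: order respected (11 at step 1, 6 at step 3, 9 at step 5); 7 moves as required.

15, 11, 7, 6, 10, 9, 5, 1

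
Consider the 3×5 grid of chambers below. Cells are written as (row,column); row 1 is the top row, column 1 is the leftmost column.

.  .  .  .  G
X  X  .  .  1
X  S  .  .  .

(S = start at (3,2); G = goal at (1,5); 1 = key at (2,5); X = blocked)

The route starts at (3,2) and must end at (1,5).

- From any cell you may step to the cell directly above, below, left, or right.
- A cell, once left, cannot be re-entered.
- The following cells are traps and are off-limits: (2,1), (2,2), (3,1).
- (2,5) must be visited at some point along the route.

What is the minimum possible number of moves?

Any route passes through (2,5) somewhere between (3,2) and (1,5). Summing Manhattan distances along the two legs ((3,2) → (2,5) → (1,5)) gives a lower bound of 4 + 1 = 5 moves.
A route of 5 moves achieves this: (3,2) → (3,3) → (2,3) → (2,4) → (2,5) → (1,5).
Since 5 matches the lower bound, it is optimal.

5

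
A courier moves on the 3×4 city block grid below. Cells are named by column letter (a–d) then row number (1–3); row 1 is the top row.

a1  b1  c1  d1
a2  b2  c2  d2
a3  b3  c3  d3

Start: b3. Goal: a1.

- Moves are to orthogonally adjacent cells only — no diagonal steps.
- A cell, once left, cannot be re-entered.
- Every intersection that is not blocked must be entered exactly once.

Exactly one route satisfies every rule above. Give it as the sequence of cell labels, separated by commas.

Need to visit all 12 open cells exactly once, starting at b3 and ending at a1.
Cell a3 has only two open neighbours (a2 and b3), so the path must pass straight through it: one of those is the cell it's entered from and the other is where it exits.
Route from b3: left to a3, up to a2, 2× right (reaching c2), down to c3, right to d3, 2× up (reaching d1), 3× left (reaching a1) — 11 moves in all.
Check: all 12 open cells covered.

b3, a3, a2, b2, c2, c3, d3, d2, d1, c1, b1, a1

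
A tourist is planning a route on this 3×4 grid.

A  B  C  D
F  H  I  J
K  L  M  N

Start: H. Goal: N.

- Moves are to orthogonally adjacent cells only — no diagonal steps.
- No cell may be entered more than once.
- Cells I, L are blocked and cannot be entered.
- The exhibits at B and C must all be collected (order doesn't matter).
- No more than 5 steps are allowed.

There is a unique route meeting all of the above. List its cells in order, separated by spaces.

H B C D J N

Any route must reach B and C and still end at N within 5 moves, so the order of the required stops is forced.
Route from H: up 1 to B, right 2 to D, down 2 to N — 5 moves in all.
Check: all required cells visited; 5 ≤ 5 moves.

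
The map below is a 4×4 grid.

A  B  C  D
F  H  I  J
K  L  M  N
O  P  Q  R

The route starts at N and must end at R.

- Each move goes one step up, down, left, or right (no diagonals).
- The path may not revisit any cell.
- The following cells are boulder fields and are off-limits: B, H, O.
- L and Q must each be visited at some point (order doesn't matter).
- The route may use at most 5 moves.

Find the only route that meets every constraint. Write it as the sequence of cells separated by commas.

N, M, L, P, Q, R

The budget equals the shortest possible length, so every move has to be on a shortest route through the required cells.
Route from N: left 2 to L, down 1 to P, right 2 to R — 5 moves in all.
Check: all required cells visited; 5 ≤ 5 moves.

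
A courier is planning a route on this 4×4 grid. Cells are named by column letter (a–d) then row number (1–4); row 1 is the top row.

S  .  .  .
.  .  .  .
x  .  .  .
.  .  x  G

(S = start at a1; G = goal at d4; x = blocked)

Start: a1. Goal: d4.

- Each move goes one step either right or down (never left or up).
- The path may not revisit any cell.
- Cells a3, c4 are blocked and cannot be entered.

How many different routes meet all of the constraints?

A right/down-only route from a1 to d4 makes exactly 3 down-moves and 3 right-moves in some order.
With no other constraints that would be C(6,3) = 20 routes.
Subtract routes through each blocked cell (inclusion–exclusion for overlaps): − through a3: 4 − through c4: 10 + through a3&c4: 3 → 9.
That gives 9 routes.

9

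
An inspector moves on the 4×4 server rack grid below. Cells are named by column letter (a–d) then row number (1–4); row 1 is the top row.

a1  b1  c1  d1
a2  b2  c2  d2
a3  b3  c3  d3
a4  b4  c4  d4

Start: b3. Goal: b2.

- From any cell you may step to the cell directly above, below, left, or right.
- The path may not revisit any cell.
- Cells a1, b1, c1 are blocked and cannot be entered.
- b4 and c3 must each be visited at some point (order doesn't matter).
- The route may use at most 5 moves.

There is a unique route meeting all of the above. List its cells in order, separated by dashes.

b3 - b4 - c4 - c3 - c2 - b2

The budget equals the shortest possible length, so every move has to be on a shortest route through the required cells.
Route from b3: down to b4, right to c4, 2× up (reaching c2), left to b2 — 5 moves in all.
Check: all required cells visited; 5 ≤ 5 moves.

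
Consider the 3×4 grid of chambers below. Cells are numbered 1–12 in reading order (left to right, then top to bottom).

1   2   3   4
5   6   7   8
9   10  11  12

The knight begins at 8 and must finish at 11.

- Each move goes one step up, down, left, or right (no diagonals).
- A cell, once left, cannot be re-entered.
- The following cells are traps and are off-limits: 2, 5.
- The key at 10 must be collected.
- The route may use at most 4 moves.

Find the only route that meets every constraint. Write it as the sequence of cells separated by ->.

8 -> 7 -> 6 -> 10 -> 11

Any route must reach 10 and still end at 11 within 4 moves, so the order of the required stops is forced.
Route from 8: left 2 to 6, down 1 to 10, right 1 to 11 — 4 moves in all.
Check: all required cells visited; 4 ≤ 4 moves.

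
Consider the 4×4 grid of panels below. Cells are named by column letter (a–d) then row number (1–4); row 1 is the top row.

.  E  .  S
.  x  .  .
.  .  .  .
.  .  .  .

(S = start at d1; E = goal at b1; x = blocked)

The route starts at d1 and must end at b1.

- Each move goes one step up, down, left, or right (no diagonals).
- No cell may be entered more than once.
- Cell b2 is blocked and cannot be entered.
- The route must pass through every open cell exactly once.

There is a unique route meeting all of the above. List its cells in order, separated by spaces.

d1 c1 c2 d2 d3 d4 c4 c3 b3 b4 a4 a3 a2 a1 b1

Need to visit all 15 open cells exactly once, starting at d1 and ending at b1.
Cell d4 has only two open neighbours (d3 and c4), so the path must pass straight through it: one of those is the cell it's entered from and the other is where it exits.
Route from d1: left to c1, down to c2, right to d2, 2× down (reaching d4), left to c4, up to c3, left to b3, down to b4, left to a4, 3× up (reaching a1), right to b1 — 14 moves in all.
Check: all 15 open cells covered.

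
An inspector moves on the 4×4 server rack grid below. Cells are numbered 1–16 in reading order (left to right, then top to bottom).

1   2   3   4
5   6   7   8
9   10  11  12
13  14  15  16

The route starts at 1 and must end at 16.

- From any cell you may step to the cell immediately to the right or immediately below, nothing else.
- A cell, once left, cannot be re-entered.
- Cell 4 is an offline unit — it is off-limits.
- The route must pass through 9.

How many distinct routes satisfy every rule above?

A right/down-only route from 1 to 16 makes exactly 3 down-moves and 3 right-moves in some order.
With no other constraints that would be C(6,3) = 20 routes.
Split at 9 and multiply the segment counts (each segment already excludes blocked cells): 1→9: 1; 9→16: 4; product = 4.
That gives 4 routes.

4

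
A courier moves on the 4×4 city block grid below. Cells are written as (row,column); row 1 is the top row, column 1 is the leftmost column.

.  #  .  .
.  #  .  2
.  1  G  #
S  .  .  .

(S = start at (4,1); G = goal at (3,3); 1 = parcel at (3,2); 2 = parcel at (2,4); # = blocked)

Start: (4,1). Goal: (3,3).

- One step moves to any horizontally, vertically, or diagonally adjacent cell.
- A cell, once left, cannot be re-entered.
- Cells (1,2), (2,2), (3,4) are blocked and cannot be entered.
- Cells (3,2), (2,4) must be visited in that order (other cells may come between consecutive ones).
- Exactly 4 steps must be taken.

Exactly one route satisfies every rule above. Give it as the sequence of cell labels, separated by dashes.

The waypoints must appear in the order (3,2), (2,4), with no cell reused.
Route from (4,1): 2× up-right (reaching (2,3)), right to (2,4), down-left to (3,3) — 4 moves in all.
Check: order respected (1 at step 1, 2 at step 3); 4 moves as required.

(4,1) - (3,2) - (2,3) - (2,4) - (3,3)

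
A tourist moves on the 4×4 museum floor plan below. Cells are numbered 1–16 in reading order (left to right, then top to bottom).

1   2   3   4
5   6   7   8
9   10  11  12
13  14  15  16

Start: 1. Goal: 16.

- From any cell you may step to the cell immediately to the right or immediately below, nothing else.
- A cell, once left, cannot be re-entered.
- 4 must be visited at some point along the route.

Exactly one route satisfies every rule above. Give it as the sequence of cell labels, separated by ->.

1 -> 2 -> 3 -> 4 -> 8 -> 12 -> 16

Moves only go right or down, so the column and row indices never decrease.
Route from 1: right 3 to 4, down 3 to 16 — 6 moves in all.
Check: all required cells visited.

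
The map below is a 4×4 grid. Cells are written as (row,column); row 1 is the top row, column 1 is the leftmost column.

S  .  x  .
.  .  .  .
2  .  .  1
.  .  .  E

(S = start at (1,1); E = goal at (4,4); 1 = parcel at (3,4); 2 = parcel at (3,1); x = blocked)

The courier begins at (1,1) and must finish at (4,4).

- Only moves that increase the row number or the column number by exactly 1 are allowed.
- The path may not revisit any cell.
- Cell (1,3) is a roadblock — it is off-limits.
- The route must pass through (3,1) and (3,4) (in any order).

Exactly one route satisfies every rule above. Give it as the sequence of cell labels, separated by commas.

Moves only go right or down, so the column and row indices never decrease.
Route from (1,1): 2× down (reaching (3,1)), 3× right (reaching (3,4)), down to (4,4) — 6 moves in all.
Check: all required cells visited.

(1,1), (2,1), (3,1), (3,2), (3,3), (3,4), (4,4)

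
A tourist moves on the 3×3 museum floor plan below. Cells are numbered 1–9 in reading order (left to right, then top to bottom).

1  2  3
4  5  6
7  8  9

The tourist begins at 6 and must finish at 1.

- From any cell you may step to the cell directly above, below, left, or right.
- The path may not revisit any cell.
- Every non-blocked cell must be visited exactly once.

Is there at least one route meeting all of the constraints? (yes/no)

Colour the cells like a checkerboard: each orthogonal step flips colour, so a Hamiltonian route alternates colours. Here there are 5 cells of one colour and 4 of the other, with start on the opposite colour to the goal — the counts and endpoints can't be arranged into an alternating sequence of length 9, so no Hamiltonian route exists.

no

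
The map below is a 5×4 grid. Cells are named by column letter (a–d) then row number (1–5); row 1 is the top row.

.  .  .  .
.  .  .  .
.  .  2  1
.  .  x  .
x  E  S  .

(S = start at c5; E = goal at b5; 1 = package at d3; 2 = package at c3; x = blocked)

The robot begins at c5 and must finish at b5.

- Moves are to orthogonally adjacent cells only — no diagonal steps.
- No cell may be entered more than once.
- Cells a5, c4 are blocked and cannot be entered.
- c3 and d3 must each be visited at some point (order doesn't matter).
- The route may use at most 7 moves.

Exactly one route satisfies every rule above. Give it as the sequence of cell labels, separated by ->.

c5 -> d5 -> d4 -> d3 -> c3 -> b3 -> b4 -> b5

The 7-move cap with required stops at c3, d3 leaves no slack for detours.
Route from c5: right 1 to d5, up 2 to d3, left 2 to b3, down 2 to b5 — 7 moves in all.
Check: all required cells visited; 7 ≤ 7 moves.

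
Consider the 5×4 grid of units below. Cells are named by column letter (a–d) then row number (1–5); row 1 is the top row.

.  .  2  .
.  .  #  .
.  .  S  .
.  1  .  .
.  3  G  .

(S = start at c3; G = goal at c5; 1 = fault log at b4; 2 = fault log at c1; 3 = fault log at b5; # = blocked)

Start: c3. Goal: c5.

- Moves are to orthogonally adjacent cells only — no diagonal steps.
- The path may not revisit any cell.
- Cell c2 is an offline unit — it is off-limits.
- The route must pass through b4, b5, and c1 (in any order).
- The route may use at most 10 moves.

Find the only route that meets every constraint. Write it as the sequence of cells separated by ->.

Any route must reach b4, b5, and c1 and still end at c5 within 10 moves, so the order of the required stops is forced.
Route from c3: right 1 to d3, up 2 to d1, left 2 to b1, down 4 to b5, right 1 to c5 — 10 moves in all.
Check: all required cells visited; 10 ≤ 10 moves.

c3 -> d3 -> d2 -> d1 -> c1 -> b1 -> b2 -> b3 -> b4 -> b5 -> c5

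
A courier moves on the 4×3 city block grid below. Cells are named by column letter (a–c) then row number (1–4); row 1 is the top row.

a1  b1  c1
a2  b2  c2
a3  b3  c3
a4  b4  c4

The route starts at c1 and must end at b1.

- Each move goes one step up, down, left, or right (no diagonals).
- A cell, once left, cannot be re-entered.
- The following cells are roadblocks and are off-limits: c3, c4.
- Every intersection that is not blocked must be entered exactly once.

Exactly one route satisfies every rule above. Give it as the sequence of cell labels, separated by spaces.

c1 c2 b2 b3 b4 a4 a3 a2 a1 b1

Need to visit all 10 open cells exactly once, starting at c1 and ending at b1.
Route from c1: down 1 to c2, left 1 to b2, down 2 to b4, left 1 to a4, up 3 to a1, right 1 to b1 — 9 moves in all.
Check: all 10 open cells covered.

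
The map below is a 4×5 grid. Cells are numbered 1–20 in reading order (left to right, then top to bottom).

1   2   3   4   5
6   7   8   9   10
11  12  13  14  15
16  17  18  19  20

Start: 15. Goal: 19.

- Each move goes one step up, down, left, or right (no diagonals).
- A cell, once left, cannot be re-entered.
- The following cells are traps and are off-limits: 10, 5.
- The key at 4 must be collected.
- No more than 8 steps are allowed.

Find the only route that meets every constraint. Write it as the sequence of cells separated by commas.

15, 14, 9, 4, 3, 8, 13, 18, 19

The budget equals the shortest possible length, so every move has to be on a shortest route through the required cells.
Route from 15: left to 14, 2× up (reaching 4), left to 3, 3× down (reaching 18), right to 19 — 8 moves in all.
Check: all required cells visited; 8 ≤ 8 moves.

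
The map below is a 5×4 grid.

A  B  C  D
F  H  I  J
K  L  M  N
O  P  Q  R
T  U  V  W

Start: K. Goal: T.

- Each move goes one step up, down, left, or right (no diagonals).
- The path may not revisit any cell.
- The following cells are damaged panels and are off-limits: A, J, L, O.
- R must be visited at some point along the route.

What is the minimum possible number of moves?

Any route passes through R somewhere between K and T. Summing Manhattan distances along the two legs (K → R → T) gives a lower bound of 4 + 4 = 8 moves.
That bound ignores the blocked cells. Measuring each leg by the fewest moves that actually steer around them (K→R: 6; R→T: 4) raises the lower bound to 10.
A route of 10 moves exists: K → F → H → I → M → Q → R → W → V → U → T.
Since 10 matches that lower bound, it is optimal.

10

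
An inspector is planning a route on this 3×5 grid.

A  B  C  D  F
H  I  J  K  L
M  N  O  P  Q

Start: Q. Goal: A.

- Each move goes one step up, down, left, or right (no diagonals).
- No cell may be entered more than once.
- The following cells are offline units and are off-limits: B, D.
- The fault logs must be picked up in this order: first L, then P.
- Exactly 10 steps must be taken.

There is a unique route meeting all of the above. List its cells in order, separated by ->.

Q -> L -> K -> P -> O -> J -> I -> N -> M -> H -> A

The waypoints must appear in the order L, P, with no cell reused.
Route from Q: up 1 to L, left 1 to K, down 1 to P, left 1 to O, up 1 to J, left 1 to I, down 1 to N, left 1 to M, up 2 to A — 10 moves in all.
Check: order respected (L at step 1, P at step 3); 10 moves as required.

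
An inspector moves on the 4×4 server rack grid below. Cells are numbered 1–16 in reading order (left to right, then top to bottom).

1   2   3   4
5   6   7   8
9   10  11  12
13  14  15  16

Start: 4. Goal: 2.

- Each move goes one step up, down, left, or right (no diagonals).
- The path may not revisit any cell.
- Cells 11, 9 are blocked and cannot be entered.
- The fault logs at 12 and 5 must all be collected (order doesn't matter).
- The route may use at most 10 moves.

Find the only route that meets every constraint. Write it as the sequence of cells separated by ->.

The 10-move cap with required stops at 12, 5 leaves no slack for detours.
Route from 4: down 3 to 16, left 2 to 14, up 2 to 6, left 1 to 5, up 1 to 1, right 1 to 2 — 10 moves in all.
Check: all required cells visited; 10 ≤ 10 moves.

4 -> 8 -> 12 -> 16 -> 15 -> 14 -> 10 -> 6 -> 5 -> 1 -> 2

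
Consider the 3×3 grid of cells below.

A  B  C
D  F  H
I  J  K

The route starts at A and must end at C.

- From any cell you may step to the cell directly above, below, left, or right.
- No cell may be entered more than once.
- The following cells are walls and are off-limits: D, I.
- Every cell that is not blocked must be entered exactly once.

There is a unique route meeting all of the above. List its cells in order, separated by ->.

Need to visit all 7 open cells exactly once, starting at A and ending at C.
Cell J has only two open neighbours (F and K), so the path must pass straight through it: one of those is the cell it's entered from and the other is where it exits.
Route from A: right to B, 2× down (reaching J), right to K, 2× up (reaching C) — 6 moves in all.
Check: all 7 open cells covered.

A -> B -> F -> J -> K -> H -> C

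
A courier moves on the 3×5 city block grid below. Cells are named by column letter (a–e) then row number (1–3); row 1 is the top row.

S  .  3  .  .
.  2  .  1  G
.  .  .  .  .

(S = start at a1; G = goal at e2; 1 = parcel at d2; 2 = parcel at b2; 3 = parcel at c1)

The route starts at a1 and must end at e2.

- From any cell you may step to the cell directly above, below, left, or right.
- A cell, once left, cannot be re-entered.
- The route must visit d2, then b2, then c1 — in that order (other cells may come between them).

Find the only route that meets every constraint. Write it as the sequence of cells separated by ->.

The waypoints must appear in the order d2, b2, c1, with no cell reused.
Route from a1: down 2 to a3, right 3 to d3, up 1 to d2, left 2 to b2, up 1 to b1, right 3 to e1, down 1 to e2 — 13 moves in all.
Check: order respected (1 at step 6, 2 at step 8, 3 at step 10).

a1 -> a2 -> a3 -> b3 -> c3 -> d3 -> d2 -> c2 -> b2 -> b1 -> c1 -> d1 -> e1 -> e2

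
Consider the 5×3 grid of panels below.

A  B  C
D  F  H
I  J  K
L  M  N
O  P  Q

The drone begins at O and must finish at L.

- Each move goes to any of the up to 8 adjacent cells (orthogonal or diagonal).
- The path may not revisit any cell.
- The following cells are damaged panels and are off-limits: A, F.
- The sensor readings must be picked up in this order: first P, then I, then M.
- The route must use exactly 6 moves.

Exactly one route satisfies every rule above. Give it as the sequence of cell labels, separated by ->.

The waypoints must appear in the order P, I, M, with no cell reused.
Route from O: right to P, up-right to N, up-left to J, left to I, down-right to M, left to L — 6 moves in all.
Check: order respected (P at step 1, I at step 4, M at step 5); 6 moves as required.

O -> P -> N -> J -> I -> M -> L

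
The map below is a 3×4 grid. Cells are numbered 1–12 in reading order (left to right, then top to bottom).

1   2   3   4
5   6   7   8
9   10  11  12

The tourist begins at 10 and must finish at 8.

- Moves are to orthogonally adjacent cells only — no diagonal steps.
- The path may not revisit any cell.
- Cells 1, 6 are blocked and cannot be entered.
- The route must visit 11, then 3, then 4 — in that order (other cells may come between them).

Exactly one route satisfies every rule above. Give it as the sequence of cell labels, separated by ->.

10 -> 11 -> 7 -> 3 -> 4 -> 8

The waypoints must appear in the order 11, 3, 4, with no cell reused.
Route from 10: right to 11, 2× up (reaching 3), right to 4, down to 8 — 5 moves in all.
Check: order respected (11 at step 1, 3 at step 3, 4 at step 4).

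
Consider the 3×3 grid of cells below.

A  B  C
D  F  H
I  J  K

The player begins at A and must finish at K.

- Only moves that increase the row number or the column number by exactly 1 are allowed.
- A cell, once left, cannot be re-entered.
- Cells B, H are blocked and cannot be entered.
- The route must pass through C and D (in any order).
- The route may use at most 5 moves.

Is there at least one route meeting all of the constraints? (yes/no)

D is below but to the left of C: going C → D would need a leftward move and D → C an upward move, so no right/down-only route can visit both required cells.

no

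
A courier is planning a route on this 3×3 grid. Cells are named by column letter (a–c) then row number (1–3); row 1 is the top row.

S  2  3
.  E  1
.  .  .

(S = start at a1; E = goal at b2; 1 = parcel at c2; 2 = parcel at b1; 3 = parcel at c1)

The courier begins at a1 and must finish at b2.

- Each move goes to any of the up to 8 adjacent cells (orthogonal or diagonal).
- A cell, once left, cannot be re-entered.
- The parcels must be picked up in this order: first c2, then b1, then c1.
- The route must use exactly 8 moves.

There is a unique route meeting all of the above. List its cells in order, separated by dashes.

The waypoints must appear in the order c2, b1, c1, with no cell reused.
Route from a1: down 2 to a3, right 2 to c3, up 1 to c2, up-left 1 to b1, right 1 to c1, down-left 1 to b2 — 8 moves in all.
Check: order respected (1 at step 5, 2 at step 6, 3 at step 7); 8 moves as required.

a1 - a2 - a3 - b3 - c3 - c2 - b1 - c1 - b2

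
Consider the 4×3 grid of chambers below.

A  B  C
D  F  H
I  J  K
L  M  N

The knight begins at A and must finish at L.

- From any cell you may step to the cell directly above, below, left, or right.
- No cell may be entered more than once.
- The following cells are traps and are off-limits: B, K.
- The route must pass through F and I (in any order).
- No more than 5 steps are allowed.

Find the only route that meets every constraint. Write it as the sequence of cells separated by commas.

Any route must reach F and I and still end at L within 5 moves, so the order of the required stops is forced.
Route from A: down 1 to D, right 1 to F, down 1 to J, left 1 to I, down 1 to L — 5 moves in all.
Check: all required cells visited; 5 ≤ 5 moves.

A, D, F, J, I, L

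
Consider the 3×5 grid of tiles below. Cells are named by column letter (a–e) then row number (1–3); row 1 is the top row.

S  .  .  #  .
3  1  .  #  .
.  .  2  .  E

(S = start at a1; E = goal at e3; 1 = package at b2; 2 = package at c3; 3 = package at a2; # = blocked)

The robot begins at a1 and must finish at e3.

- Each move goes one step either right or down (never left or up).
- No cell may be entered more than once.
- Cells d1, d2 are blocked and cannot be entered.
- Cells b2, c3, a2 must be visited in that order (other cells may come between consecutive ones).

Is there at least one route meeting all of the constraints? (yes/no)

a2 lies above c3, so going from c3 to a2 would need an upward move — but moves only go right/down, so c3 cannot be visited before a2.

no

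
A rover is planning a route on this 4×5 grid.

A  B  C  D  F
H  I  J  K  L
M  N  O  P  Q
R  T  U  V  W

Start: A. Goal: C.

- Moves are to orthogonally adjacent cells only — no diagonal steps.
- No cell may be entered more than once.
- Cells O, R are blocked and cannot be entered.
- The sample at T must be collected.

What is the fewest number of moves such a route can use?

Any route passes through T somewhere between A and C. Summing Manhattan distances along the two legs (A → T → C) gives a lower bound of 4 + 4 = 8 moves.
The shortest route satisfying every rule uses 10 moves: A → H → M → N → T → U → V → P → K → D → C.
The bound of 8 isn't tight here; checking systematically, no route of length 8 through 9 satisfies every constraint, so 10 is the minimum.

10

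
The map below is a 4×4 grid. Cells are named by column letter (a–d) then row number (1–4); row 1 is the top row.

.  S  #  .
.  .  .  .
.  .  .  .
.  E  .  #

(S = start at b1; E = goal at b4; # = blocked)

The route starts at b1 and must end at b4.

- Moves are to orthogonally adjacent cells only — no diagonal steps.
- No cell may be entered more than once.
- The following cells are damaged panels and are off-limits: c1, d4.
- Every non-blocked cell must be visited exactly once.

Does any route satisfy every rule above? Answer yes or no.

no

Cell d1 has only one open neighbour but is neither the start nor the goal, so a Hamiltonian route would have to both enter and leave it through the same neighbour — impossible without revisiting.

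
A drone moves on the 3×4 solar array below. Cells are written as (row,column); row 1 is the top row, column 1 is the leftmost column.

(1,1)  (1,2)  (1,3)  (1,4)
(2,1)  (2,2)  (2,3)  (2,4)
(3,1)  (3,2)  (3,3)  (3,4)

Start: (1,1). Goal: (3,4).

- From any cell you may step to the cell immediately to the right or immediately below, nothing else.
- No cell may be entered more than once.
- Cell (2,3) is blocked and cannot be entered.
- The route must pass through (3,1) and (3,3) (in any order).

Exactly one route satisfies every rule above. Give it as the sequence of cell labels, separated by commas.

(1,1), (2,1), (3,1), (3,2), (3,3), (3,4)

Moves only go right or down, so the column and row indices never decrease.
Route from (1,1): 2× down (reaching (3,1)), 3× right (reaching (3,4)) — 5 moves in all.
Check: all required cells visited.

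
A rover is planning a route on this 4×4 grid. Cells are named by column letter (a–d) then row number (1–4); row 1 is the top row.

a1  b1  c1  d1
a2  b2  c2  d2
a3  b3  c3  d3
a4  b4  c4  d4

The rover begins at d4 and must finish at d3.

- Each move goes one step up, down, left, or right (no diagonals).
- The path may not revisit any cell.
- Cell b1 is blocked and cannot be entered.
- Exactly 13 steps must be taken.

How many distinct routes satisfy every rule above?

2

Need simple routes of exactly 13 moves from d4 to d3 (Manhattan distance 1, so 6 moves are spent on a detour and 6 undoing it).
Enumerating: d4 c4 c3 b3 b4 a4 a3 a2 b2 c2 c1 d1 d2 d3 | d4 c4 b4 a4 a3 a2 b2 b3 c3 c2 c1 d1 d2 d3.
That gives 2 routes.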